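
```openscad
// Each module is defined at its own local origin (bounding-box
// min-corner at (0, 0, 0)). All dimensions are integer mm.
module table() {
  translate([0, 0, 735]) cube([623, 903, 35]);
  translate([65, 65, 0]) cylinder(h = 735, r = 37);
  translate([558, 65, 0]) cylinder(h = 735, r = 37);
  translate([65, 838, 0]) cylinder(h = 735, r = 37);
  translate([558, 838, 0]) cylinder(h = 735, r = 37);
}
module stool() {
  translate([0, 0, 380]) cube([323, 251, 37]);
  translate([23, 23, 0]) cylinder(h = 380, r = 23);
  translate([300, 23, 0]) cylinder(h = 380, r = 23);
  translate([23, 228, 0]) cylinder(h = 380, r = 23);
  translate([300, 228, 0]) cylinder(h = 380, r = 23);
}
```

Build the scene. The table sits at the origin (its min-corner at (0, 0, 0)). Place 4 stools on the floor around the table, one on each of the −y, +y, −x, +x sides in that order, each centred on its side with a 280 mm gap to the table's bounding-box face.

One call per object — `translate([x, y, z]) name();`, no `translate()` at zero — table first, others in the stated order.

table();
translate([150, -531, 0]) stool();
translate([150, 1183, 0]) stool();
translate([-603, 326, 0]) stool();
translate([903, 326, 0]) stool();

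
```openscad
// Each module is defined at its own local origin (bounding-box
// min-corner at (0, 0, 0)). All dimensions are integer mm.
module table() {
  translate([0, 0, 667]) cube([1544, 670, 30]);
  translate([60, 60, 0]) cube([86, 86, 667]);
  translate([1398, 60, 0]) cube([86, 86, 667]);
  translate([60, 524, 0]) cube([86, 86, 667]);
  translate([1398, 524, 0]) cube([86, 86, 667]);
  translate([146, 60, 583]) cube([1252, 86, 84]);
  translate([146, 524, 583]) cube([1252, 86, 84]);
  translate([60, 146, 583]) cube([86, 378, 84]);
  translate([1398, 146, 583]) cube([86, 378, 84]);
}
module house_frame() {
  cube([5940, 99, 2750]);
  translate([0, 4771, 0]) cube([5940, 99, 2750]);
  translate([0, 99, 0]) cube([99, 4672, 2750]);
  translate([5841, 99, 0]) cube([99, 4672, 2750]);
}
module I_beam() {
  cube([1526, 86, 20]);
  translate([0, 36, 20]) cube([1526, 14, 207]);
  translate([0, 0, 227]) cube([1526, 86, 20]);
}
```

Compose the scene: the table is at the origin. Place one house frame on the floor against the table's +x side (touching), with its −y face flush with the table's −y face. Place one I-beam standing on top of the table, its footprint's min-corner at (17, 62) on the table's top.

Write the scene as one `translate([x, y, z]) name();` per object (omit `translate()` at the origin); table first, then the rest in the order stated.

table();
translate([1544, 0, 0]) house_frame();
translate([17, 62, 697]) I_beam();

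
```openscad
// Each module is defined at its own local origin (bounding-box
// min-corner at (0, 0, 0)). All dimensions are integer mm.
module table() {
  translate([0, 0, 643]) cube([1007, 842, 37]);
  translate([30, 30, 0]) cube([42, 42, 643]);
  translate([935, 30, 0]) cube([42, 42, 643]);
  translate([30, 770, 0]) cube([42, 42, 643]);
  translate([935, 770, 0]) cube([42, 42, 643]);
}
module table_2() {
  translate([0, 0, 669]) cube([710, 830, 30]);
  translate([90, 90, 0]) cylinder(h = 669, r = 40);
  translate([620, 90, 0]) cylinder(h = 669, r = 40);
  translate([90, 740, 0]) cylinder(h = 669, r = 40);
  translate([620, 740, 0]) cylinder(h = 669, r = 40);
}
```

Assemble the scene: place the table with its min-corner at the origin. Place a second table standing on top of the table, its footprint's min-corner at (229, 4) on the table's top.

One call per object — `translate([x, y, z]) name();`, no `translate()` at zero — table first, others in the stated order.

table();
translate([229, 4, 680]) table_2();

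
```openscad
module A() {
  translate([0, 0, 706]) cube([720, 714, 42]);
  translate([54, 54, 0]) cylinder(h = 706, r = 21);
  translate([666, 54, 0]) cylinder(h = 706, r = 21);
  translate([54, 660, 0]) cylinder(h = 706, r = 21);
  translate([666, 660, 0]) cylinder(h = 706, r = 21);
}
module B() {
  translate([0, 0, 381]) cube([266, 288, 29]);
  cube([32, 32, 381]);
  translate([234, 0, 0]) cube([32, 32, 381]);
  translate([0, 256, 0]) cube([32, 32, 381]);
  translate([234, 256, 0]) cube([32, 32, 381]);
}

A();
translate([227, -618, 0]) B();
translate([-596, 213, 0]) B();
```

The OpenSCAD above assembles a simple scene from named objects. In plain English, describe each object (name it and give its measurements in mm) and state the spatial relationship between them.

A is a table with a 720×714 mm rectangular top, 42 mm thick, top surface at z = 748 mm, supported by four round legs of 42 mm diameter, each leg's bounding box inset 33 mm from the nearest pair of top edges, running from the floor.

B is a four-legged stool. The seat is a 266×288×29 mm slab whose top surface is at z = 410 mm; four square legs, each 32×32 mm in cross-section, run from the floor (z = 0) to the underside of the seat, each flush with a corner of the seat.

Two stools sit around the table at the −y, −x sides.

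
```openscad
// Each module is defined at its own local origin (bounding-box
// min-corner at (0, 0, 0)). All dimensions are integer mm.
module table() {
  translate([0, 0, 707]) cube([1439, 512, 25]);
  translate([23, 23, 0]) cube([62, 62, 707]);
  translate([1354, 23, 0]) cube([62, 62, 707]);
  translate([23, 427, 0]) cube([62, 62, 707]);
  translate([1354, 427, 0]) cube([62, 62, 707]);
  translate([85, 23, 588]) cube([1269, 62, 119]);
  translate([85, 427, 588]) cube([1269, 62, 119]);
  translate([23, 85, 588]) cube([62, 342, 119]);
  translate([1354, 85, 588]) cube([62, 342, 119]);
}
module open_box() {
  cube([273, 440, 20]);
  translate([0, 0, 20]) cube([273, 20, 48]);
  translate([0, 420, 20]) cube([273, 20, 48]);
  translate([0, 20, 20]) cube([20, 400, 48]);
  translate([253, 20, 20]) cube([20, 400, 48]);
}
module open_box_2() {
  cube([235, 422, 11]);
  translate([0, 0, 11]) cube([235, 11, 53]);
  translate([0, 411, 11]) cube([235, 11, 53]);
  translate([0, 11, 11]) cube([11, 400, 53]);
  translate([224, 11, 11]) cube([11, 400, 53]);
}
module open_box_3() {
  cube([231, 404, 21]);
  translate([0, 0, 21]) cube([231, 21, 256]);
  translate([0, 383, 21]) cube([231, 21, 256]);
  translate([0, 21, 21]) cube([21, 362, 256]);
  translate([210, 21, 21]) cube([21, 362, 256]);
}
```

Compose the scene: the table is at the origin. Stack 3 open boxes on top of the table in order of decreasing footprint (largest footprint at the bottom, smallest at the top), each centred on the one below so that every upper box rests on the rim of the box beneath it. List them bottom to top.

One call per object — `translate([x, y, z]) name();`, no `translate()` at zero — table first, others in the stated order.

table();
translate([583, 36, 732]) open_box();
translate([602, 45, 800]) open_box_2();
translate([604, 54, 864]) open_box_3();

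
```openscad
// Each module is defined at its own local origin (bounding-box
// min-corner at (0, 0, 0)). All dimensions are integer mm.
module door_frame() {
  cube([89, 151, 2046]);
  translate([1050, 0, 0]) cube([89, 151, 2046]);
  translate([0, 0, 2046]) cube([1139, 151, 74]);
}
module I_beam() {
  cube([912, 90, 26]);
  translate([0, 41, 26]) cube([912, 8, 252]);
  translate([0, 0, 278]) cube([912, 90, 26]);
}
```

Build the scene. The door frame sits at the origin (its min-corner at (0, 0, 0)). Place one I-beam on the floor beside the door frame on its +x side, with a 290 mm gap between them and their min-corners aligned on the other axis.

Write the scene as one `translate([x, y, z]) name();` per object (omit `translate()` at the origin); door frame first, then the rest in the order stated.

door_frame();
translate([1429, 0, 0]) I_beam();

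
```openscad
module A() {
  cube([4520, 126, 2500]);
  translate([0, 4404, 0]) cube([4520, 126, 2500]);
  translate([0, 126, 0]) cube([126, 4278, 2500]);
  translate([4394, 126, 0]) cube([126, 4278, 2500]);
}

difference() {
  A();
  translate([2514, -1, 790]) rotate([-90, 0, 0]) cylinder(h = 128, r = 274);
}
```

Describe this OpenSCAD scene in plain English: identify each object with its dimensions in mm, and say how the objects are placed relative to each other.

A is the wall frame of a small rectangular building: four walls, each 2500 mm tall and 126 mm thick, enclosing a footprint 4520 mm (x) by 4530 mm (y) outside-to-outside, with no floor or roof. The front and back walls (the −y and +y sides) span the full width; the two side walls fit between them.

The house frame has a circular hole of radius 274 mm through its front wall, centred at (x = 2514, z = 790).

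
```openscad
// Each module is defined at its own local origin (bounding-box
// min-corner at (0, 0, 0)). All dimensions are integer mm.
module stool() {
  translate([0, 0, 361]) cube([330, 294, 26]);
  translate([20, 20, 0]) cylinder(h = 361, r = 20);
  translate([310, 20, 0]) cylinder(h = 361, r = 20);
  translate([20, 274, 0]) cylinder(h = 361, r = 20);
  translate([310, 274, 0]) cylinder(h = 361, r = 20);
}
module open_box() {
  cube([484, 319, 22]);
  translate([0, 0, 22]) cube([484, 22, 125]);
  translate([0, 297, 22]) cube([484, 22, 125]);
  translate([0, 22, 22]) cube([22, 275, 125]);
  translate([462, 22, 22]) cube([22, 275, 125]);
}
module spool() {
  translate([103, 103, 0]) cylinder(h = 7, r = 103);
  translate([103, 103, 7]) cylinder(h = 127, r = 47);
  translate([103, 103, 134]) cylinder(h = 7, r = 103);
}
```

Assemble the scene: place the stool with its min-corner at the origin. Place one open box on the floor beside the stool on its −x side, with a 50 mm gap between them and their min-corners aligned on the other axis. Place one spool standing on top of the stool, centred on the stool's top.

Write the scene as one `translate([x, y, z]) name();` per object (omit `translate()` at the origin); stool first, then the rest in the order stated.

stool();
translate([-534, 0, 0]) open_box();
translate([62, 44, 387]) spool();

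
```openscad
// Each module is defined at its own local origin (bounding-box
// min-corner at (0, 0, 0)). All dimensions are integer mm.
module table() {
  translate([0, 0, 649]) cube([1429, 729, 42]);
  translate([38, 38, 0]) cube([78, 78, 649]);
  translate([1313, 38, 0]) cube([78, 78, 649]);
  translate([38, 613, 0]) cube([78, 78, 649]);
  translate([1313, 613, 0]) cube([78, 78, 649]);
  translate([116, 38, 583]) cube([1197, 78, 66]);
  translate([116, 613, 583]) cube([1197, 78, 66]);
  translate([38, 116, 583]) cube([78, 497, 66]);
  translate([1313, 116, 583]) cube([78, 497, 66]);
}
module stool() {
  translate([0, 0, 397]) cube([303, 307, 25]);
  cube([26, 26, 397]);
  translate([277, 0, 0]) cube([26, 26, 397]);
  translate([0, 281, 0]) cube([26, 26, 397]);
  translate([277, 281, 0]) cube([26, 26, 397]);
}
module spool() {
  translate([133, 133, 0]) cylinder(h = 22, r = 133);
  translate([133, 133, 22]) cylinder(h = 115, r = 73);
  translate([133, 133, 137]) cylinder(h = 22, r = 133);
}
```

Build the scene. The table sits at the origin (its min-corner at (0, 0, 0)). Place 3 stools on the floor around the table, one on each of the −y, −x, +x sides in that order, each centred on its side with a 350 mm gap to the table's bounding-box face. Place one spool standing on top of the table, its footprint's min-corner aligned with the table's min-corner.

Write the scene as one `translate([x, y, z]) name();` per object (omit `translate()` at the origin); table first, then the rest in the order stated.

table();
translate([563, -657, 0]) stool();
translate([-653, 211, 0]) stool();
translate([1779, 211, 0]) stool();
translate([0, 0, 691]) spool();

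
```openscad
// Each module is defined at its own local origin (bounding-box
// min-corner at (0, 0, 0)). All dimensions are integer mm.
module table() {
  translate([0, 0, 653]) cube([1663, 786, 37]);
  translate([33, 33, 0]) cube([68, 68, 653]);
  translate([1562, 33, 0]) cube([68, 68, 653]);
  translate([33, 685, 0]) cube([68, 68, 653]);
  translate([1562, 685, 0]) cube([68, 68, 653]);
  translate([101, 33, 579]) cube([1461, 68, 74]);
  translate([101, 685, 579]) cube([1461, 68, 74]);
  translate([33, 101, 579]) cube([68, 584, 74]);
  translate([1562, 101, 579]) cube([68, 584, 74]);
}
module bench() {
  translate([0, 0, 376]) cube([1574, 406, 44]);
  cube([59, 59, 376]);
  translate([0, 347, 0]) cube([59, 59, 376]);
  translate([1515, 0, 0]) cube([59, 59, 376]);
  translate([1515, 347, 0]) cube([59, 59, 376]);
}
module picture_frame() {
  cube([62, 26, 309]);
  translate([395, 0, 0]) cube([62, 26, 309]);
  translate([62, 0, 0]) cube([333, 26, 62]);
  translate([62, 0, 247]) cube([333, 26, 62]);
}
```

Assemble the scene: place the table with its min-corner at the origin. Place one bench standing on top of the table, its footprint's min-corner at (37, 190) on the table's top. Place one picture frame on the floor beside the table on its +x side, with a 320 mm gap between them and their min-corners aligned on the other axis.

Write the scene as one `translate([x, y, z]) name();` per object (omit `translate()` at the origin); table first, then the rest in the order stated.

table();
translate([37, 190, 690]) bench();
translate([1983, 0, 0]) picture_frame();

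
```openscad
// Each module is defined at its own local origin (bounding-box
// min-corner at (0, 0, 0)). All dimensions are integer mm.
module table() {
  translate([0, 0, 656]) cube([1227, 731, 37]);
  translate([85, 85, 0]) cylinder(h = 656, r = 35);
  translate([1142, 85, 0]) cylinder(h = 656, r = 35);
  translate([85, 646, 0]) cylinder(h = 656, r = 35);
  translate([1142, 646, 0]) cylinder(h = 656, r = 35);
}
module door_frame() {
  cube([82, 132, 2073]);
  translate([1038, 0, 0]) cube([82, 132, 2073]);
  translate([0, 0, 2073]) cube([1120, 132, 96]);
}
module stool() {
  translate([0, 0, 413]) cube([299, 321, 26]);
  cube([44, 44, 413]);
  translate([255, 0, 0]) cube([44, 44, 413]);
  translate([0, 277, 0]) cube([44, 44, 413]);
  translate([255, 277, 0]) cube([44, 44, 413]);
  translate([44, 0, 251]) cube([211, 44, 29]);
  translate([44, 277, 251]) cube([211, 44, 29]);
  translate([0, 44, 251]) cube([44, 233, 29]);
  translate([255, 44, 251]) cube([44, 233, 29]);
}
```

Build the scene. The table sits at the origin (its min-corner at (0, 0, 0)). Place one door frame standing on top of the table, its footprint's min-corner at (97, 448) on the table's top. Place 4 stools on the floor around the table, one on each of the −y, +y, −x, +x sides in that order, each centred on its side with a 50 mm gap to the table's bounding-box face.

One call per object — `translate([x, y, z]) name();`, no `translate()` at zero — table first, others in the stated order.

table();
translate([97, 448, 693]) door_frame();
translate([464, -371, 0]) stool();
translate([464, 781, 0]) stool();
translate([-349, 205, 0]) stool();
translate([1277, 205, 0]) stool();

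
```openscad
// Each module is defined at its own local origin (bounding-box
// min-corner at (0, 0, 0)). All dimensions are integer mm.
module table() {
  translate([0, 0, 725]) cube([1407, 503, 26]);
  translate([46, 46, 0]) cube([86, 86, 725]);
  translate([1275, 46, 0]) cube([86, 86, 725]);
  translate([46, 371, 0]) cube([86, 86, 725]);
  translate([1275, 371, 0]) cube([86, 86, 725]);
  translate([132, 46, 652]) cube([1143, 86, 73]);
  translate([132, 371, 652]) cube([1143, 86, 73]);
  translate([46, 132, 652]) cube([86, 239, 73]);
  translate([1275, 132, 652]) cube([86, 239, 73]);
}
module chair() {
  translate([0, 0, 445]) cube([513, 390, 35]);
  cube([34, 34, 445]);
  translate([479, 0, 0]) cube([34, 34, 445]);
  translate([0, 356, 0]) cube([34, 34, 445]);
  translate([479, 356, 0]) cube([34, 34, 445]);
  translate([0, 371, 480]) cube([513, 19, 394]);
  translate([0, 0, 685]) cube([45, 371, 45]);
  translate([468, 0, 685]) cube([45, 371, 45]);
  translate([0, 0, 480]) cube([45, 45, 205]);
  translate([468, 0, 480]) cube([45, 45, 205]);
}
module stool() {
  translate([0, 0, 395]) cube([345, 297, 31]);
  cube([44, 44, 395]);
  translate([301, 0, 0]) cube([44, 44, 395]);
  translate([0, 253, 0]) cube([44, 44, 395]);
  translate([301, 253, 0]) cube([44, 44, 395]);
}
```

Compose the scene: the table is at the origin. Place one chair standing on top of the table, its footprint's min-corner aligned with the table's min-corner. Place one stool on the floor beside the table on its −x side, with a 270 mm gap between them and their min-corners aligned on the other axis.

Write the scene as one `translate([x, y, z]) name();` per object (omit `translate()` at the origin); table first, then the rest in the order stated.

table();
translate([0, 0, 751]) chair();
translate([-615, 0, 0]) stool();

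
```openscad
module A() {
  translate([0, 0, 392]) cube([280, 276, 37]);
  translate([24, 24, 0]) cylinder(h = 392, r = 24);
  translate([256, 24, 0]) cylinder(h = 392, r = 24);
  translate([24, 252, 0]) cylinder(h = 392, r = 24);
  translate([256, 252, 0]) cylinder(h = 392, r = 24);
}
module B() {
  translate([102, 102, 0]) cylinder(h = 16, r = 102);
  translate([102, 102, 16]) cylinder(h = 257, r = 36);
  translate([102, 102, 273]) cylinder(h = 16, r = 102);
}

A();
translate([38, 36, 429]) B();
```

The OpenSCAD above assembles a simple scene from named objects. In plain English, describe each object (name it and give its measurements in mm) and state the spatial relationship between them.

A is a four-legged stool. The seat is a 280×276×37 mm slab whose top surface is at z = 429 mm; four round legs, each 48 mm in diameter, run from the floor (z = 0) to the underside of the seat, each leg's axis is inset half a diameter from the nearest pair of seat edges (so the leg's bounding box is flush with the corner).

B is a spool: two coaxial disc flanges of radius 102 mm and thickness 16 mm, joined by a core cylinder of radius 36 mm and height 257 mm. The lower flange rests on z = 0 and the three cylinders share a vertical axis.

The spool is on top of the stool, centred.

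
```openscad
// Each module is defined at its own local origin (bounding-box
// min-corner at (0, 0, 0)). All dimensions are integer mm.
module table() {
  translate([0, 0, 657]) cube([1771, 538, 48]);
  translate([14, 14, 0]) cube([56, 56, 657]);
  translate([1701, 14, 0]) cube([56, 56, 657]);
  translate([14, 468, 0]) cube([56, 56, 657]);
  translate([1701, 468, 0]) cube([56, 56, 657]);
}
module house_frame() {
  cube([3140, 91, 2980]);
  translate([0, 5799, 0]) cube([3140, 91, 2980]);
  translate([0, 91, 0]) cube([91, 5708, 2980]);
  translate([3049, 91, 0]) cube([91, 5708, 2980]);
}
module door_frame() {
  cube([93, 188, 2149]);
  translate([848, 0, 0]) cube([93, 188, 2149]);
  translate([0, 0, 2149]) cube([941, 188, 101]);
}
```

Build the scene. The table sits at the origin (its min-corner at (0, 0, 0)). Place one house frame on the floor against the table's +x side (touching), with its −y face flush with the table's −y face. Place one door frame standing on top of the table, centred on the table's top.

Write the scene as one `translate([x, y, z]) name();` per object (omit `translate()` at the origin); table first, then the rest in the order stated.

table();
translate([1771, 0, 0]) house_frame();
translate([415, 175, 705]) door_frame();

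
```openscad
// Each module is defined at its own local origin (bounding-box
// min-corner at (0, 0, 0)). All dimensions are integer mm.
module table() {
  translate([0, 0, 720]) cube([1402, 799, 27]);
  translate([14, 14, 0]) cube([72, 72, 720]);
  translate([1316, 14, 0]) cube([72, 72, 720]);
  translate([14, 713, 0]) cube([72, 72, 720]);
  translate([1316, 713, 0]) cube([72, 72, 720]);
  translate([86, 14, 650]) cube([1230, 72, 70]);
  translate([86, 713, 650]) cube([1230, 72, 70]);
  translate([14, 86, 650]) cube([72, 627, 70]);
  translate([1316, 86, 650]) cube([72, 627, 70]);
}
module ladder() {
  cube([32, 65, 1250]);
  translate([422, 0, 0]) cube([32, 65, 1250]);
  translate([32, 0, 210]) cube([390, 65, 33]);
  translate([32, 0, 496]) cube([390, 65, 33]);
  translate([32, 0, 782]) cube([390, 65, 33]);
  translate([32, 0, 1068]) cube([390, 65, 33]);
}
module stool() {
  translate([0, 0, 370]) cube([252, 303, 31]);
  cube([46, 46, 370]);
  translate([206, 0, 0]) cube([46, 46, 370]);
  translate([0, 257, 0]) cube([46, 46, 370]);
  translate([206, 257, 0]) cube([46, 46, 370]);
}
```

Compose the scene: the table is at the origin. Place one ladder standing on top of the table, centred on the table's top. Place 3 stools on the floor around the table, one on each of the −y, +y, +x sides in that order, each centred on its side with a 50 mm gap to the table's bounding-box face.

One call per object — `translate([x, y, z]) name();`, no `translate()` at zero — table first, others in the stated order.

table();
translate([474, 367, 747]) ladder();
translate([575, -353, 0]) stool();
translate([575, 849, 0]) stool();
translate([1452, 248, 0]) stool();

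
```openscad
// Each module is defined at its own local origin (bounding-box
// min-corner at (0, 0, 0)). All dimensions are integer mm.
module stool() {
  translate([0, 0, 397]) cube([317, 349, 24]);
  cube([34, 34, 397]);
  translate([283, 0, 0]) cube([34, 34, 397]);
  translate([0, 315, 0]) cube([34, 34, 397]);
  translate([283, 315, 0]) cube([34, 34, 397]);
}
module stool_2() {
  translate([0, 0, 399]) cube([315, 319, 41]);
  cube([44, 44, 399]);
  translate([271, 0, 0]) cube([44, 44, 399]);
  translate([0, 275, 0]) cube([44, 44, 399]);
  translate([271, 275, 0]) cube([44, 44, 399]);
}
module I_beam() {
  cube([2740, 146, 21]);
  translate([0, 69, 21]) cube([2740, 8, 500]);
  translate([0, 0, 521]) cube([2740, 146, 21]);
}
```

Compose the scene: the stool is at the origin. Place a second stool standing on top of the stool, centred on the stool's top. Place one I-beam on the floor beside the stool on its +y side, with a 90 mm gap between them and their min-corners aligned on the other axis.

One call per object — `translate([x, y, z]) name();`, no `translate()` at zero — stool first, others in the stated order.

stool();
translate([1, 15, 421]) stool_2();
translate([0, 439, 0]) I_beam();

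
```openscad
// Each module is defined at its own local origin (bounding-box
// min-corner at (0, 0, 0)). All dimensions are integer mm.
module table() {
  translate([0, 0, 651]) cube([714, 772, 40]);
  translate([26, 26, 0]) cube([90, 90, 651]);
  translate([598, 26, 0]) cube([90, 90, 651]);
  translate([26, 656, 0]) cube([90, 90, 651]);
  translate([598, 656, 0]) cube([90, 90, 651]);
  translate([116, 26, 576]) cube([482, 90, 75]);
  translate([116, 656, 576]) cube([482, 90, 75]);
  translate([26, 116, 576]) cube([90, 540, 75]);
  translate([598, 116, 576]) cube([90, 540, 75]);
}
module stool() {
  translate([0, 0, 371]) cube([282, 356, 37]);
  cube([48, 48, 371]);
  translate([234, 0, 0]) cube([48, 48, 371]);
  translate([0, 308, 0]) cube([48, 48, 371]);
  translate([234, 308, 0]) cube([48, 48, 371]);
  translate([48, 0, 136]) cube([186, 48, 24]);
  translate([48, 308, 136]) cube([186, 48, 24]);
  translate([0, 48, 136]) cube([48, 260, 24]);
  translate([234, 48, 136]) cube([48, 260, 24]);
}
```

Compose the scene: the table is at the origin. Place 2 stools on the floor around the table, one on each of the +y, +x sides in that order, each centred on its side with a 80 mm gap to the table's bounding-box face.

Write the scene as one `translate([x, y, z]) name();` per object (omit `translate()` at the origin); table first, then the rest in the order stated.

table();
translate([216, 852, 0]) stool();
translate([794, 208, 0]) stool();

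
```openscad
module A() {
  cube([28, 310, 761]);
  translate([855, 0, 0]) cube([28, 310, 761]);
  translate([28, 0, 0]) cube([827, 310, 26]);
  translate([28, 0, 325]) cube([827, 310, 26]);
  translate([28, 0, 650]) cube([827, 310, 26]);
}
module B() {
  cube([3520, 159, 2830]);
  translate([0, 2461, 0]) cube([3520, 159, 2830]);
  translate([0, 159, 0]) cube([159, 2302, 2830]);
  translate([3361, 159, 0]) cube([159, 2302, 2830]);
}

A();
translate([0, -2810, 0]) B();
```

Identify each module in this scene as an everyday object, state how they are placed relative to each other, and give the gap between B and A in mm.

The house frame's nearest face is 190 mm from the bookshelf's −y face.

A is a bookshelf. B is a house frame. The house frame is on the floor beside the bookshelf on its −y side. The gap between the house frame and the bookshelf is 190 mm.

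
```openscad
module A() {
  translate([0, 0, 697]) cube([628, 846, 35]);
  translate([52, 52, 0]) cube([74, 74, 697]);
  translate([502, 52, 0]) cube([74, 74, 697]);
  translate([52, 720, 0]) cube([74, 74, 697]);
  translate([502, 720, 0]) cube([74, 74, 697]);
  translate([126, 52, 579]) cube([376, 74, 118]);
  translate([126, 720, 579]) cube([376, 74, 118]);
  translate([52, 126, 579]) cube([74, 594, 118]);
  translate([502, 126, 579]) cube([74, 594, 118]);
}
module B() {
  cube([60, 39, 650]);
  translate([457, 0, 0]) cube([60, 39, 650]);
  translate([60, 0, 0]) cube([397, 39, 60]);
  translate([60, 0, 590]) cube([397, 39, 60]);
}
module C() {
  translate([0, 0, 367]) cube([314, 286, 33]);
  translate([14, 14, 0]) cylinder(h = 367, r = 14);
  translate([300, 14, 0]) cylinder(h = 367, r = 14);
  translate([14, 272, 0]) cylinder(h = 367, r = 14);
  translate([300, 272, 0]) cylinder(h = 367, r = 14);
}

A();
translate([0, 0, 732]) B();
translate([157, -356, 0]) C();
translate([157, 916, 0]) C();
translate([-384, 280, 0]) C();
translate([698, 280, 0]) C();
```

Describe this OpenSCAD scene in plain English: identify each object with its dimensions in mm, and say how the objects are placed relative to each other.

A is a table: top 628 mm (x) × 846 mm (y), 35 mm thick, upper face at z = 732 mm, on four 74×74 mm square legs, each inset 52 mm from the nearest pair of top edges, running from z = 0 to the bottom of the top. Four apron rails, 74 mm thick and 118 mm tall, run between adjacent legs with their top edges flush with the underside of the top and their outer faces flush with the legs' outer faces.

B is a rectangular picture frame lying in the x–z plane (depth along y). The opening is 397 mm wide (x) by 530 mm tall (z), surrounded by a border 60 mm wide on all four sides. The frame is 39 mm deep and is made of two full-height vertical stiles with two horizontal rails fitted between them.

C is a four-legged stool. The seat is 314×286 mm, 33 mm thick, top at z = 400 mm. It stands on four round legs, each 28 mm in diameter, from z = 0 to the seat underside, each leg's axis is inset half a diameter from the nearest pair of seat edges (so the leg's bounding box is flush with the corner).

The picture frame is on top of the table. Four stools sit around the table at the −y, +y, −x, +x sides.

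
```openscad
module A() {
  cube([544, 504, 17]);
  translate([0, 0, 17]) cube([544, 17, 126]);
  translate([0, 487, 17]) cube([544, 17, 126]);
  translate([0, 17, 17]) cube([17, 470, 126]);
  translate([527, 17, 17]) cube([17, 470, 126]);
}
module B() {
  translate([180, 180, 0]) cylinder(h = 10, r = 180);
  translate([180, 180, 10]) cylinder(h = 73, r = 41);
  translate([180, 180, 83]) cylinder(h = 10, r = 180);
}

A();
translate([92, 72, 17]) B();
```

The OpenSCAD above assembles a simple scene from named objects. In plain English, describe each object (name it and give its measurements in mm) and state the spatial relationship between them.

A is an open storage box with external size 544×504×143 mm and wall thickness 17 mm (the base is also 17 mm thick). The base covers the whole footprint; the four walls stand on the base, with the y-facing walls full-width and the x-facing walls fitting between their inner faces.

B is a spool: two coaxial disc flanges of radius 180 mm and thickness 10 mm, joined by a core cylinder of radius 41 mm and height 73 mm. The lower flange rests on z = 0 and the three cylinders share a vertical axis.

The spool sits inside the open box, centred.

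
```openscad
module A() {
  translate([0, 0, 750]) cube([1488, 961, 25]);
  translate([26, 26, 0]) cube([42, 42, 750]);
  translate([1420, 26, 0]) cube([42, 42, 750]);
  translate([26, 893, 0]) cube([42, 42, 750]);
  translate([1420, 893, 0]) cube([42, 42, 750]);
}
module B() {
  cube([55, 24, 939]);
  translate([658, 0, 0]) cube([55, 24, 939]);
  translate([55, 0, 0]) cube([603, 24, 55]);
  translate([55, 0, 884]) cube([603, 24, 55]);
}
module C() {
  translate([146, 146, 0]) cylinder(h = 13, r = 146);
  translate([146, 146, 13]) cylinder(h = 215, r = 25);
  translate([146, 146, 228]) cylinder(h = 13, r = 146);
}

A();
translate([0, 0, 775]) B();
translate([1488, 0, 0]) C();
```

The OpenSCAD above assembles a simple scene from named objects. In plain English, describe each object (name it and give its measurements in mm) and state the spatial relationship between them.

A is a rectangular dining table. The top is 1488×961×25 mm with its upper surface at z = 775 mm. It stands on four 42×42 mm square legs, each inset 26 mm from the nearest pair of top edges, running from the floor to the underside of the top.

B is a rectangular picture frame lying in the x–z plane (depth along y). The opening is 603 mm wide (x) by 829 mm tall (z), surrounded by a border 55 mm wide on all four sides. The frame is 24 mm deep and is made of two full-height vertical stiles with two horizontal rails fitted between them.

C is a spool: two coaxial disc flanges of radius 146 mm and thickness 13 mm, joined by a core cylinder of radius 25 mm and height 215 mm. The lower flange rests on z = 0 and the three cylinders share a vertical axis.

The picture frame is on top of the table. The spool is against the table's +x side, with their −y faces flush.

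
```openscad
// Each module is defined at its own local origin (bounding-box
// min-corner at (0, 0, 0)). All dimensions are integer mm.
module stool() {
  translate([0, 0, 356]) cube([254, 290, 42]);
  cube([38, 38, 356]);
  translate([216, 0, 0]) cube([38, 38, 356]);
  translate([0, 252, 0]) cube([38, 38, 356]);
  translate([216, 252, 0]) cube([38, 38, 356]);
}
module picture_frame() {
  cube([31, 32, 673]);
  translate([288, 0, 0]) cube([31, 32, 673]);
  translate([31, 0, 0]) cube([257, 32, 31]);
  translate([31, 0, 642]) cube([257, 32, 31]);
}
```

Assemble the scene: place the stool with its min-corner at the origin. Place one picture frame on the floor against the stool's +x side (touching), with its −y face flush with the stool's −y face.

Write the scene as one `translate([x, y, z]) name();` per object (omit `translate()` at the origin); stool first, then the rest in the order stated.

stool();
translate([254, 0, 0]) picture_frame();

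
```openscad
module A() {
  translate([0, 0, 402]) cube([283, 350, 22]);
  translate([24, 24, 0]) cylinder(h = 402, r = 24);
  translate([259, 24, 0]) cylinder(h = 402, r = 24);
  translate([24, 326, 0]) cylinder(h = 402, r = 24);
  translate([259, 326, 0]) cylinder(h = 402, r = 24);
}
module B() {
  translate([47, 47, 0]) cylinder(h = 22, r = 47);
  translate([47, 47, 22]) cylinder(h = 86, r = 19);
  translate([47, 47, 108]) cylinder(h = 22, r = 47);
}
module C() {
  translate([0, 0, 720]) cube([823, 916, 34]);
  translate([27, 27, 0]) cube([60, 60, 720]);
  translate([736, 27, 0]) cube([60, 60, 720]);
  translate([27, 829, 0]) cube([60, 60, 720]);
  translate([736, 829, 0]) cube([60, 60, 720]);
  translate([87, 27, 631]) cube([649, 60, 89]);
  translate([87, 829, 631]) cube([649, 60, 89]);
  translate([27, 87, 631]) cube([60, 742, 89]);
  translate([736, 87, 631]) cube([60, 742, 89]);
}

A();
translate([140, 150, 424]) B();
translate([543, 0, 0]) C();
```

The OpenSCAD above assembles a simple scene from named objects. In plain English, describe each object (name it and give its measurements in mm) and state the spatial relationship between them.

A is a simple wooden stool: a rectangular seat 283 mm (x) by 350 mm (y), 22 mm thick, top face at z = 424 mm, on four round legs, each 48 mm in diameter. The legs rest on z = 0, each leg's axis is inset half a diameter from the nearest pair of seat edges (so the leg's bounding box is flush with the corner).

B is a spool: two coaxial disc flanges of radius 47 mm and thickness 22 mm, joined by a core cylinder of radius 19 mm and height 86 mm. The lower flange rests on z = 0 and the three cylinders share a vertical axis.

C is a rectangular dining table. The top is 823×916×34 mm with its upper surface at z = 754 mm. It stands on four 60×60 mm square legs, each inset 27 mm from the nearest pair of top edges, running from the floor to the underside of the top. Four apron rails, 60 mm thick and 89 mm tall, run between adjacent legs with their top edges flush with the underside of the top and their outer faces flush with the legs' outer faces.

The spool is on top of the stool. The table is on the floor beside the stool on its +x side.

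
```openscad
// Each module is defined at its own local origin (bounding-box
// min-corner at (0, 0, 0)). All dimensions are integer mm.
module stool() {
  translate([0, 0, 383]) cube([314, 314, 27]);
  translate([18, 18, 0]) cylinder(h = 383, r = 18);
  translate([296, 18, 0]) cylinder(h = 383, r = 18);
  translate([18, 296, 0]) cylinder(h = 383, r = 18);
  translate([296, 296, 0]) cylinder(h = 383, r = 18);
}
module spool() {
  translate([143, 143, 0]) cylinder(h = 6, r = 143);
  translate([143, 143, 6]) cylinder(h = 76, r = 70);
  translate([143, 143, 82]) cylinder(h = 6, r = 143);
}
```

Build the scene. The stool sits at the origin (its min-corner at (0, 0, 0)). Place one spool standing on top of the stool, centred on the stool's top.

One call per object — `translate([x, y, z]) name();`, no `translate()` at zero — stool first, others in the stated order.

stool();
translate([14, 14, 410]) spool();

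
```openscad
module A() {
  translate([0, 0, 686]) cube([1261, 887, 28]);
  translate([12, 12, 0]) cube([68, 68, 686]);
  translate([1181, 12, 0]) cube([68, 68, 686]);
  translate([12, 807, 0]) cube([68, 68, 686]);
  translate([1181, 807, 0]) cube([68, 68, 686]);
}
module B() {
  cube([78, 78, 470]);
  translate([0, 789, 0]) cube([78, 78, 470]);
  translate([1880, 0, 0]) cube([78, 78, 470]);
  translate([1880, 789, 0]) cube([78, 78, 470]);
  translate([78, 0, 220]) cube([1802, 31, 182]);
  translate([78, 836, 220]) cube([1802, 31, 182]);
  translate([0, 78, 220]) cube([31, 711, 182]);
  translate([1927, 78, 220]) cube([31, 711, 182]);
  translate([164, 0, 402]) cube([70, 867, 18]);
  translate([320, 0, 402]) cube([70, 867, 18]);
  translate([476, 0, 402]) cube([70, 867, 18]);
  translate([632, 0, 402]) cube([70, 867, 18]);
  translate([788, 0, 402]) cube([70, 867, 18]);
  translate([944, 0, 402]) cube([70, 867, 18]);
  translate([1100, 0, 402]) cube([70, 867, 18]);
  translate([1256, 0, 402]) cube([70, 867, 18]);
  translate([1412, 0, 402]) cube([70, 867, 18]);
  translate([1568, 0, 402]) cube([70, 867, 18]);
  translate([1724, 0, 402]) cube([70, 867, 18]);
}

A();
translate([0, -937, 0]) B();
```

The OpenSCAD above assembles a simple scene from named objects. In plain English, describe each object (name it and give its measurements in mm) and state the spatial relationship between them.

A is a table: top 1261 mm (x) × 887 mm (y), 28 mm thick, upper face at z = 714 mm, on four 68×68 mm square legs, each inset 12 mm from the nearest pair of top edges, running from z = 0 to the bottom of the top.

B is a bed frame 1958 mm long (x) by 867 mm wide (y). Four 78×78 mm corner posts, 470 mm tall, at the corners of the footprint. Four rails of 31 mm thickness and 182 mm height run between adjacent posts with their undersides at z = 220 mm, their outer faces flush with the outside of the frame (the two x-running rails run between the posts' inner faces; the two y-running rails run between the posts' inner faces). 11 slats, each 70 mm wide (x) and 18 mm thick, lie across the top of the two x-running rails, running the full 867 mm width of the frame in y; the slats are evenly spaced along x between the inner faces of the end posts with equal gaps (rounded down to the nearest mm) at the −x end and between each pair — any rounding remainder accumulates at the +x end.

The bed frame is on the floor beside the table on its −y side.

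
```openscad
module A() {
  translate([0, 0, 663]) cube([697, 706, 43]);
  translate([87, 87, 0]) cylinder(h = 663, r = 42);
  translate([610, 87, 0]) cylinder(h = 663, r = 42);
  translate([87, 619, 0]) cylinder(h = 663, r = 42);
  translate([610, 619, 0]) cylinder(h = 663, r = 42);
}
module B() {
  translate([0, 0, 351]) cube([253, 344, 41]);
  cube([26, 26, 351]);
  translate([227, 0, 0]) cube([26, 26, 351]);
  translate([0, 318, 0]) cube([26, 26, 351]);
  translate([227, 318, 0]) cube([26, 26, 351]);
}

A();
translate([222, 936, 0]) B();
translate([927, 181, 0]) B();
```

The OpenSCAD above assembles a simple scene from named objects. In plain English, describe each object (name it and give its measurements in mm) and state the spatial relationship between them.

A is a table: top 697 mm (x) × 706 mm (y), 43 mm thick, upper face at z = 706 mm, on four round legs of 84 mm diameter, each leg's bounding box inset 45 mm from the nearest pair of top edges, running from z = 0 to the bottom of the top.

B is a simple wooden stool: a rectangular seat 253 mm (x) by 344 mm (y), 41 mm thick, top face at z = 392 mm, on four square legs, each 26×26 mm in cross-section. The legs rest on z = 0, each flush with a corner of the seat.

Two stools sit around the table at the +y, +x sides.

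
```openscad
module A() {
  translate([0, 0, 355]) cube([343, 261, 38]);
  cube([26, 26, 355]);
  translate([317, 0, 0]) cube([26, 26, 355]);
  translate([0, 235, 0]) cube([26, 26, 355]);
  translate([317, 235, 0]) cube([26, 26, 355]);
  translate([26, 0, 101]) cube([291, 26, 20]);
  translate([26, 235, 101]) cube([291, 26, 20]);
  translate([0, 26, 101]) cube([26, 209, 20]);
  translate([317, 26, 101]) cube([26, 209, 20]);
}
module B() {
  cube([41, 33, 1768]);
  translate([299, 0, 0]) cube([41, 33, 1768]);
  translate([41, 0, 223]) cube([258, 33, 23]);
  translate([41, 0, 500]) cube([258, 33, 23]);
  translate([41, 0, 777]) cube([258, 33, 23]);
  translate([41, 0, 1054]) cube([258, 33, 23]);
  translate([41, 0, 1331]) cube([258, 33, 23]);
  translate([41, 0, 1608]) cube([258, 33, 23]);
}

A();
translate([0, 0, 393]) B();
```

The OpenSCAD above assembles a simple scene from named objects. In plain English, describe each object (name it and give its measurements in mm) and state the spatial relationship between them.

A is a four-legged stool. The seat is 343×261 mm, 38 mm thick, top at z = 393 mm. It stands on four square legs, each 26×26 mm in cross-section, from z = 0 to the seat underside, each flush with a corner of the seat. Four stretchers, 26 mm wide and 20 mm tall, connect adjacent legs with their undersides at z = 101 mm, each running between the inner faces of the legs it joins and aligned with the legs' outer faces on the other axis.

B is a straight ladder. Two 41×33 mm vertical rails, 1768 mm tall, stand 340 mm apart (outside-to-outside) with their front faces coplanar on the −y side. 6 rungs, each 33 mm deep and 23 mm tall, span between the inner faces of the rails, front faces flush with the rails. The lowest rung's underside is at z = 223 mm and rungs are spaced 277 mm apart (underside to underside).

The ladder is on top of the stool.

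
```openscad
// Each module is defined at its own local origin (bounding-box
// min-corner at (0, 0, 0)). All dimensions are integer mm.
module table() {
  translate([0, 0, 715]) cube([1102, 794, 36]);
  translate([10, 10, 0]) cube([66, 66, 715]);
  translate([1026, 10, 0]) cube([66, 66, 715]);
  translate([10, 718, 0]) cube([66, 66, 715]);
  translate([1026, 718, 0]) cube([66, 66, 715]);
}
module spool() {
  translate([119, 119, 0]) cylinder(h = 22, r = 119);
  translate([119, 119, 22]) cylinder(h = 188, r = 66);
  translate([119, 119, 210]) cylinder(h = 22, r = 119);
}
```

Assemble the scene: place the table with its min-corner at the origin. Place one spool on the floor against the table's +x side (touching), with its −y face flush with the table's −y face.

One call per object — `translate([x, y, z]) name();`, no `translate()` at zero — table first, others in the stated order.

table();
translate([1102, 0, 0]) spool();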